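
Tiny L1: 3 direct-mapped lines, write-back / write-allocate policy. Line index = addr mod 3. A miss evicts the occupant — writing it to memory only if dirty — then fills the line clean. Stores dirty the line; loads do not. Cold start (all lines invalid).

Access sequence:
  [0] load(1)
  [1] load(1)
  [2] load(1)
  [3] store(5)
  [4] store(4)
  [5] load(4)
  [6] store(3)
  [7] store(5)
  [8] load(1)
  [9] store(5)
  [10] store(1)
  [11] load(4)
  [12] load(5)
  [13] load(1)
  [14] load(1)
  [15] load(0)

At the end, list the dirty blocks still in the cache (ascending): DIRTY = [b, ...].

0: R B1 → L1 miss [-]
1: R B1 → L1 hit [-]
2: R B1 → L1 hit [-]
3: W B5 → L2 miss [D]
4: W B4 → L1 miss [D]
5: R B4 → L1 hit [D]
6: W B3 → L0 miss [D]
7: W B5 → L2 hit [D]
8: R B1 → L1 miss wb→B4 [-]
9: W B5 → L2 hit [D]
10: W B1 → L1 hit [D]
11: R B4 → L1 miss wb→B1 [-]
12: R B5 → L2 hit [D]
13: R B1 → L1 miss [-]
14: R B1 → L1 hit [-]
15: R B0 → L0 miss wb→B3 [-]

DIRTY = [5]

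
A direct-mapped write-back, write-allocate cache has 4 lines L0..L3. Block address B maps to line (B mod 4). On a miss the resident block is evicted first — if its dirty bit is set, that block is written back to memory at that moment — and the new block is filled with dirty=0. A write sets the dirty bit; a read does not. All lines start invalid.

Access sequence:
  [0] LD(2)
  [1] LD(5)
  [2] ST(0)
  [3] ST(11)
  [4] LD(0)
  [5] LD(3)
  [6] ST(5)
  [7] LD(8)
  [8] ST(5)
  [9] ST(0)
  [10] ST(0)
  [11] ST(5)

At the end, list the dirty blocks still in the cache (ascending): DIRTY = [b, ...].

0: R B2 -> L2 miss  d=-]
1: R B5 -> L1 miss  d=-]
2: W B0 -> L0 miss  d=D]
3: W B11 -> L3 miss  d=D]
4: R B0 -> L0 hit  d=D]
5: R B3 -> L3 miss wb->B11  d=-]
6: W B5 -> L1 hit  d=D]
7: R B8 -> L0 miss wb->B0  d=-]
8: W B5 -> L1 hit  d=D]
9: W B0 -> L0 miss  d=D]
10: W B0 -> L0 hit  d=D]
11: W B5 -> L1 hit  d=D]

DIRTY = [0, 5]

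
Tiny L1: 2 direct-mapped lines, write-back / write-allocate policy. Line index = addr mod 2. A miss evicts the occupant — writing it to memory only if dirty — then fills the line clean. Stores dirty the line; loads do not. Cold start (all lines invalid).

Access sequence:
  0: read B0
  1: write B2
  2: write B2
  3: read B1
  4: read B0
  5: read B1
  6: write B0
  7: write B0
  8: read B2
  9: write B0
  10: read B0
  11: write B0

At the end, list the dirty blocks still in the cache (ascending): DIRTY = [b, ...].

0: R B0 -> L0 miss  d=-]
1: W B2 -> L0 miss  d=D]
2: W B2 -> L0 hit  d=D]
3: R B1 -> L1 miss  d=-]
4: R B0 -> L0 miss wb->B2  d=-]
5: R B1 -> L1 hit  d=-]
6: W B0 -> L0 hit  d=D]
7: W B0 -> L0 hit  d=D]
8: R B2 -> L0 miss wb->B0  d=-]
9: W B0 -> L0 miss  d=D]
10: R B0 -> L0 hit  d=D]
11: W B0 -> L0 hit  d=D]

DIRTY = [0]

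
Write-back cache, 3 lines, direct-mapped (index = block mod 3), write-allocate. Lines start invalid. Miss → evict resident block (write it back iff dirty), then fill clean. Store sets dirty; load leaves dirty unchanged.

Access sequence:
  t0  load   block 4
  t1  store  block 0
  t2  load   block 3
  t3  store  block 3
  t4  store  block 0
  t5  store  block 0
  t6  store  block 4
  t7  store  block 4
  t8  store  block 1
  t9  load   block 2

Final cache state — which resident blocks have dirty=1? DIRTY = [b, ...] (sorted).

DIRTY = [0, 1]

  0 | R B4 → L1 miss [-]
  1 | W B0 → L0 miss [D]
  2 | R B3 → L0 miss wb→B0 [-]
  3 | W B3 → L0 hit [D]
  4 | W B0 → L0 miss wb→B3 [D]
  5 | W B0 → L0 hit [D]
  6 | W B4 → L1 hit [D]
  7 | W B4 → L1 hit [D]
  8 | W B1 → L1 miss wb→B4 [D]
  9 | R B2 → L2 miss [-]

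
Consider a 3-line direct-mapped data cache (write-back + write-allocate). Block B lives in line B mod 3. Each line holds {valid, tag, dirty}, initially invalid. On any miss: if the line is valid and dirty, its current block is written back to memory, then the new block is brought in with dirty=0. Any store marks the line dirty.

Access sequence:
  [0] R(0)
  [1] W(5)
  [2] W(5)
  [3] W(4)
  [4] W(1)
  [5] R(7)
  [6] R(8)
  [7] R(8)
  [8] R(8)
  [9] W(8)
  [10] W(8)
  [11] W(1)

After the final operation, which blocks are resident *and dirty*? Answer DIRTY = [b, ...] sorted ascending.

DIRTY = [1, 8]

0: R B0 → L0 miss [-]
1: W B5 → L2 miss [D]
2: W B5 → L2 hit [D]
3: W B4 → L1 miss [D]
4: W B1 → L1 miss wb→B4 [D]
5: R B7 → L1 miss wb→B1 [-]
6: R B8 → L2 miss wb→B5 [-]
7: R B8 → L2 hit [-]
8: R B8 → L2 hit [-]
9: W B8 → L2 hit [D]
10: W B8 → L2 hit [D]
11: W B1 → L1 miss [D]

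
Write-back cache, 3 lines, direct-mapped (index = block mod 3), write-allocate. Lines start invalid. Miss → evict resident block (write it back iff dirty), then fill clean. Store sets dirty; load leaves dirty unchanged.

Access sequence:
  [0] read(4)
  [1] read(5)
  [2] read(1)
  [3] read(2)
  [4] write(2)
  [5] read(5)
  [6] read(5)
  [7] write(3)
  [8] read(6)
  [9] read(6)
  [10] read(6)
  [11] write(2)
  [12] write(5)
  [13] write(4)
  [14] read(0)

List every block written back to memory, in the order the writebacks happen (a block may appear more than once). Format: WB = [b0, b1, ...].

WB = [2, 3, 2]

  0 | R B4 → L1 miss [-]
  1 | R B5 → L2 miss [-]
  2 | R B1 → L1 miss [-]
  3 | R B2 → L2 miss [-]
  4 | W B2 → L2 hit [D]
  5 | R B5 → L2 miss wb→B2 [-]
  6 | R B5 → L2 hit [-]
  7 | W B3 → L0 miss [D]
  8 | R B6 → L0 miss wb→B3 [-]
  9 | R B6 → L0 hit [-]
  10 | R B6 → L0 hit [-]
  11 | W B2 → L2 miss [D]
  12 | W B5 → L2 miss wb→B2 [D]
  13 | W B4 → L1 miss [D]
  14 | R B0 → L0 miss [-]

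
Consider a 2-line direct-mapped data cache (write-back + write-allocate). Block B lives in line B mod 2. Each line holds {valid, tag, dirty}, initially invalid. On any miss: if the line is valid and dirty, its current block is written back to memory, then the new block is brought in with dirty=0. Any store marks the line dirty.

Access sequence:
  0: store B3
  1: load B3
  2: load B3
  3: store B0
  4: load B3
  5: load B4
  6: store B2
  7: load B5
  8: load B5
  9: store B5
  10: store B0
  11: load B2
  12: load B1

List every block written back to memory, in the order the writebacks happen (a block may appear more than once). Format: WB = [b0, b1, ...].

WB = [0, 3, 2, 0, 5]

0: W B3 → L1 miss [D]
1: R B3 → L1 hit [D]
2: R B3 → L1 hit [D]
3: W B0 → L0 miss [D]
4: R B3 → L1 hit [D]
5: R B4 → L0 miss wb→B0 [-]
6: W B2 → L0 miss [D]
7: R B5 → L1 miss wb→B3 [-]
8: R B5 → L1 hit [-]
9: W B5 → L1 hit [D]
10: W B0 → L0 miss wb→B2 [D]
11: R B2 → L0 miss wb→B0 [-]
12: R B1 → L1 miss wb→B5 [-]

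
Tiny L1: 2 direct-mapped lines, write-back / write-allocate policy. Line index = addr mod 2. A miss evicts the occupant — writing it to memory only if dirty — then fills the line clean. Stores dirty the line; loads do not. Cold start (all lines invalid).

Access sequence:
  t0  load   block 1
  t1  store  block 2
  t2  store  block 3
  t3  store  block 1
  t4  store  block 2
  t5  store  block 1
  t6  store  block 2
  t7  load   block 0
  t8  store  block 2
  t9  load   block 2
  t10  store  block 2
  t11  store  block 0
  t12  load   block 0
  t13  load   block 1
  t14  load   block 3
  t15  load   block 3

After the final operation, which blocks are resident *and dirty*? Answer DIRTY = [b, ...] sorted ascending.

DIRTY = [0]

0: R B1 -> L1 miss  d=-]
1: W B2 -> L0 miss  d=D]
2: W B3 -> L1 miss  d=D]
3: W B1 -> L1 miss wb->B3  d=D]
4: W B2 -> L0 hit  d=D]
5: W B1 -> L1 hit  d=D]
6: W B2 -> L0 hit  d=D]
7: R B0 -> L0 miss wb->B2  d=-]
8: W B2 -> L0 miss  d=D]
9: R B2 -> L0 hit  d=D]
10: W B2 -> L0 hit  d=D]
11: W B0 -> L0 miss wb->B2  d=D]
12: R B0 -> L0 hit  d=D]
13: R B1 -> L1 hit  d=D]
14: R B3 -> L1 miss wb->B1  d=-]
15: R B3 -> L1 hit  d=-]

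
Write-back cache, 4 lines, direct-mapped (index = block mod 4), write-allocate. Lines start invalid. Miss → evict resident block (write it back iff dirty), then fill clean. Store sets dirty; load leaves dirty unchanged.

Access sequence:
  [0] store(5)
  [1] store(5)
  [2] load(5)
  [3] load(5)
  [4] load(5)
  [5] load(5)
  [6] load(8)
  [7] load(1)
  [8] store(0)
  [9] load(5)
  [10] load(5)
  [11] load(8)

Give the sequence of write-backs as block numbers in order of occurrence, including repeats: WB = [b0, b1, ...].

0: W B5 -> L1 miss  d=D]
1: W B5 -> L1 hit  d=D]
2: R B5 -> L1 hit  d=D]
3: R B5 -> L1 hit  d=D]
4: R B5 -> L1 hit  d=D]
5: R B5 -> L1 hit  d=D]
6: R B8 -> L0 miss  d=-]
7: R B1 -> L1 miss wb->B5  d=-]
8: W B0 -> L0 miss  d=D]
9: R B5 -> L1 miss  d=-]
10: R B5 -> L1 hit  d=-]
11: R B8 -> L0 miss wb->B0  d=-]

WB = [5, 0]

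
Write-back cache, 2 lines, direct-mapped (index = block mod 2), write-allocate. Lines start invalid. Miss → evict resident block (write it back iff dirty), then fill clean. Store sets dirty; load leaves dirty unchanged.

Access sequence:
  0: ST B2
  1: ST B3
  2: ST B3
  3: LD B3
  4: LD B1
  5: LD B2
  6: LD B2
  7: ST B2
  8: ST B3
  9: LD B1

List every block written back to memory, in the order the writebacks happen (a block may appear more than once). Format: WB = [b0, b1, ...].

  0 | W B2 → L0 miss [D]
  1 | W B3 → L1 miss [D]
  2 | W B3 → L1 hit [D]
  3 | R B3 → L1 hit [D]
  4 | R B1 → L1 miss wb→B3 [-]
  5 | R B2 → L0 hit [D]
  6 | R B2 → L0 hit [D]
  7 | W B2 → L0 hit [D]
  8 | W B3 → L1 miss [D]
  9 | R B1 → L1 miss wb→B3 [-]

WB = [3, 3]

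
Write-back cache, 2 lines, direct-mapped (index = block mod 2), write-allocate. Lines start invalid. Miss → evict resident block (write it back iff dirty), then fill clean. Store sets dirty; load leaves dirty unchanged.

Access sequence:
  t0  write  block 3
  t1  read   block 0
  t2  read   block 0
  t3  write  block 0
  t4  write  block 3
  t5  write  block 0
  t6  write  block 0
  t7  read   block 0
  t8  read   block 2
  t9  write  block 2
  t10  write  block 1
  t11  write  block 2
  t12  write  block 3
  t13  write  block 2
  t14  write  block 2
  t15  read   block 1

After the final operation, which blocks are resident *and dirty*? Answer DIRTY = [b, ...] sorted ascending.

  0 | W B3 → L1 miss [D]
  1 | R B0 → L0 miss [-]
  2 | R B0 → L0 hit [-]
  3 | W B0 → L0 hit [D]
  4 | W B3 → L1 hit [D]
  5 | W B0 → L0 hit [D]
  6 | W B0 → L0 hit [D]
  7 | R B0 → L0 hit [D]
  8 | R B2 → L0 miss wb→B0 [-]
  9 | W B2 → L0 hit [D]
  10 | W B1 → L1 miss wb→B3 [D]
  11 | W B2 → L0 hit [D]
  12 | W B3 → L1 miss wb→B1 [D]
  13 | W B2 → L0 hit [D]
  14 | W B2 → L0 hit [D]
  15 | R B1 → L1 miss wb→B3 [-]

DIRTY = [2]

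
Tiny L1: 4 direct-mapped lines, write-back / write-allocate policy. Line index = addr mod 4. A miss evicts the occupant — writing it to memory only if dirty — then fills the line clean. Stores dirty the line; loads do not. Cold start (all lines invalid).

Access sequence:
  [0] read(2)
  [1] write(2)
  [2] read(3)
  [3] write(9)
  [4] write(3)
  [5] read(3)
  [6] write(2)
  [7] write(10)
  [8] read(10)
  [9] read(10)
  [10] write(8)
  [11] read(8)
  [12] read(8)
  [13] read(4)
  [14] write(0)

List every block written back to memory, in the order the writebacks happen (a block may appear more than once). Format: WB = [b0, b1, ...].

  0 | R B2 → L2 miss [-]
  1 | W B2 → L2 hit [D]
  2 | R B3 → L3 miss [-]
  3 | W B9 → L1 miss [D]
  4 | W B3 → L3 hit [D]
  5 | R B3 → L3 hit [D]
  6 | W B2 → L2 hit [D]
  7 | W B10 → L2 miss wb→B2 [D]
  8 | R B10 → L2 hit [D]
  9 | R B10 → L2 hit [D]
  10 | W B8 → L0 miss [D]
  11 | R B8 → L0 hit [D]
  12 | R B8 → L0 hit [D]
  13 | R B4 → L0 miss wb→B8 [-]
  14 | W B0 → L0 miss [D]

WB = [2, 8]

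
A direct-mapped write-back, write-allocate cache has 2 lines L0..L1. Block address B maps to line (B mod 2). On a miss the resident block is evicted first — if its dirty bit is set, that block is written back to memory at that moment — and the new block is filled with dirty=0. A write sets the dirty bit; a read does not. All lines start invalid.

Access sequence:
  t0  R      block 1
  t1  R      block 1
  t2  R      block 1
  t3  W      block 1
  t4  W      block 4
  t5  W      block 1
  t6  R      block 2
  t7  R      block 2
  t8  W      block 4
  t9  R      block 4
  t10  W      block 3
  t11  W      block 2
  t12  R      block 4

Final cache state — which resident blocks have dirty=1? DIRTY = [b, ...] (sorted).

DIRTY = [3]

  0 | R B1 → L1 miss [-]
  1 | R B1 → L1 hit [-]
  2 | R B1 → L1 hit [-]
  3 | W B1 → L1 hit [D]
  4 | W B4 → L0 miss [D]
  5 | W B1 → L1 hit [D]
  6 | R B2 → L0 miss wb→B4 [-]
  7 | R B2 → L0 hit [-]
  8 | W B4 → L0 miss [D]
  9 | R B4 → L0 hit [D]
  10 | W B3 → L1 miss wb→B1 [D]
  11 | W B2 → L0 miss wb→B4 [D]
  12 | R B4 → L0 miss wb→B2 [-]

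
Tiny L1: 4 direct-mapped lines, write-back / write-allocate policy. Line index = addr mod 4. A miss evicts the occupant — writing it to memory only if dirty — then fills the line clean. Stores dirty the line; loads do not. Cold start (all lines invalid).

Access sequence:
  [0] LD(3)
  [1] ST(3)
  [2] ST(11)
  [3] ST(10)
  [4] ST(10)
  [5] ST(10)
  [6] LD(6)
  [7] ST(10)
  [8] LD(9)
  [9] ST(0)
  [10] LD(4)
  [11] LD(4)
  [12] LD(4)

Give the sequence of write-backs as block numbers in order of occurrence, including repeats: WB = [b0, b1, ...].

WB = [3, 10, 0]

0: R B3 -> L3 miss  d=-]
1: W B3 -> L3 hit  d=D]
2: W B11 -> L3 miss wb->B3  d=D]
3: W B10 -> L2 miss  d=D]
4: W B10 -> L2 hit  d=D]
5: W B10 -> L2 hit  d=D]
6: R B6 -> L2 miss wb->B10  d=-]
7: W B10 -> L2 miss  d=D]
8: R B9 -> L1 miss  d=-]
9: W B0 -> L0 miss  d=D]
10: R B4 -> L0 miss wb->B0  d=-]
11: R B4 -> L0 hit  d=-]
12: R B4 -> L0 hit  d=-]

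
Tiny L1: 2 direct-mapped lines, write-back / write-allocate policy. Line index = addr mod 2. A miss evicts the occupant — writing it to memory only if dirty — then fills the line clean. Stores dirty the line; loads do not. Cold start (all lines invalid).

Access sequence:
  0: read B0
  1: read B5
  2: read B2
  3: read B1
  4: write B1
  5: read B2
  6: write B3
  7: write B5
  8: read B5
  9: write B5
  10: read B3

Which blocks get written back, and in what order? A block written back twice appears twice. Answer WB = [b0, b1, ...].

  0 | R B0 → L0 miss [-]
  1 | R B5 → L1 miss [-]
  2 | R B2 → L0 miss [-]
  3 | R B1 → L1 miss [-]
  4 | W B1 → L1 hit [D]
  5 | R B2 → L0 hit [-]
  6 | W B3 → L1 miss wb→B1 [D]
  7 | W B5 → L1 miss wb→B3 [D]
  8 | R B5 → L1 hit [D]
  9 | W B5 → L1 hit [D]
  10 | R B3 → L1 miss wb→B5 [-]

WB = [1, 3, 5]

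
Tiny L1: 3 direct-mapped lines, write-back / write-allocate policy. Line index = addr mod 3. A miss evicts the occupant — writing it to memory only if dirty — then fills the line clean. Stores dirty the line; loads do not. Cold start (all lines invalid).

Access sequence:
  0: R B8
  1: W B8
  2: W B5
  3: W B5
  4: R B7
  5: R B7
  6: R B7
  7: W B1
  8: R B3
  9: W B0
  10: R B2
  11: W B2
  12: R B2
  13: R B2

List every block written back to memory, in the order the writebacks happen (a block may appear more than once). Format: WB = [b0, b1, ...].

0: R B8 → L2 miss [-]
1: W B8 → L2 hit [D]
2: W B5 → L2 miss wb→B8 [D]
3: W B5 → L2 hit [D]
4: R B7 → L1 miss [-]
5: R B7 → L1 hit [-]
6: R B7 → L1 hit [-]
7: W B1 → L1 miss [D]
8: R B3 → L0 miss [-]
9: W B0 → L0 miss [D]
10: R B2 → L2 miss wb→B5 [-]
11: W B2 → L2 hit [D]
12: R B2 → L2 hit [D]
13: R B2 → L2 hit [D]

WB = [8, 5]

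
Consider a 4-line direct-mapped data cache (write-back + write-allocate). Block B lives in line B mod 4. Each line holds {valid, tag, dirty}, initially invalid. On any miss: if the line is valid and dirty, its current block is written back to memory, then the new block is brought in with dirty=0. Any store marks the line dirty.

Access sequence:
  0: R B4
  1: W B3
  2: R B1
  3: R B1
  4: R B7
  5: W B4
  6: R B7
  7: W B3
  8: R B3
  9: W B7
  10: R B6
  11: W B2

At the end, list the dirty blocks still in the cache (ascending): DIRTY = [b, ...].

0: R B4 -> L0 miss  d=-]
1: W B3 -> L3 miss  d=D]
2: R B1 -> L1 miss  d=-]
3: R B1 -> L1 hit  d=-]
4: R B7 -> L3 miss wb->B3  d=-]
5: W B4 -> L0 hit  d=D]
6: R B7 -> L3 hit  d=-]
7: W B3 -> L3 miss  d=D]
8: R B3 -> L3 hit  d=D]
9: W B7 -> L3 miss wb->B3  d=D]
10: R B6 -> L2 miss  d=-]
11: W B2 -> L2 miss  d=D]

DIRTY = [2, 4, 7]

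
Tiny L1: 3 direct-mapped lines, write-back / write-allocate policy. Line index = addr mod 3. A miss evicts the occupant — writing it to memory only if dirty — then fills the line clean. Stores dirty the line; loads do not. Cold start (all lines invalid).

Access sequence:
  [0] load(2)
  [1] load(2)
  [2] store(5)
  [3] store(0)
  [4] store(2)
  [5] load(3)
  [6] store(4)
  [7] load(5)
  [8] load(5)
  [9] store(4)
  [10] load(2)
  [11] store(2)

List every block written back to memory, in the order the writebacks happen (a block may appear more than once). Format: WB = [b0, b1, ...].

0: R B2 → L2 miss [-]
1: R B2 → L2 hit [-]
2: W B5 → L2 miss [D]
3: W B0 → L0 miss [D]
4: W B2 → L2 miss wb→B5 [D]
5: R B3 → L0 miss wb→B0 [-]
6: W B4 → L1 miss [D]
7: R B5 → L2 miss wb→B2 [-]
8: R B5 → L2 hit [-]
9: W B4 → L1 hit [D]
10: R B2 → L2 miss [-]
11: W B2 → L2 hit [D]

WB = [5, 0, 2]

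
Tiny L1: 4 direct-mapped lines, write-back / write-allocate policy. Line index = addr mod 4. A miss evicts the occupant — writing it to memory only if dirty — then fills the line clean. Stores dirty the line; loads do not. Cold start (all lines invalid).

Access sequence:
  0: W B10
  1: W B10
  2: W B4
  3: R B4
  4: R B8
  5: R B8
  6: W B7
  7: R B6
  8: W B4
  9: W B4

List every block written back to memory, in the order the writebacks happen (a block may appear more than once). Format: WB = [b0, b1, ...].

WB = [4, 10]

  0 | W B10 → L2 miss [D]
  1 | W B10 → L2 hit [D]
  2 | W B4 → L0 miss [D]
  3 | R B4 → L0 hit [D]
  4 | R B8 → L0 miss wb→B4 [-]
  5 | R B8 → L0 hit [-]
  6 | W B7 → L3 miss [D]
  7 | R B6 → L2 miss wb→B10 [-]
  8 | W B4 → L0 miss [D]
  9 | W B4 → L0 hit [D]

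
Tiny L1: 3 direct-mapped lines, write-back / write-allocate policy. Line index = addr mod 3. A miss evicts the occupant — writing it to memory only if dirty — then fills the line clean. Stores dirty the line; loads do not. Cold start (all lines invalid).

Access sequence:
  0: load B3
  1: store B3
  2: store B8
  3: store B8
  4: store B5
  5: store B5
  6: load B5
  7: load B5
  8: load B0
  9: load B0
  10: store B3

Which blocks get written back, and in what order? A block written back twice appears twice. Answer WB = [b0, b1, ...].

0: R B3 -> L0 miss  d=-]
1: W B3 -> L0 hit  d=D]
2: W B8 -> L2 miss  d=D]
3: W B8 -> L2 hit  d=D]
4: W B5 -> L2 miss wb->B8  d=D]
5: W B5 -> L2 hit  d=D]
6: R B5 -> L2 hit  d=D]
7: R B5 -> L2 hit  d=D]
8: R B0 -> L0 miss wb->B3  d=-]
9: R B0 -> L0 hit  d=-]
10: W B3 -> L0 miss  d=D]

WB = [8, 3]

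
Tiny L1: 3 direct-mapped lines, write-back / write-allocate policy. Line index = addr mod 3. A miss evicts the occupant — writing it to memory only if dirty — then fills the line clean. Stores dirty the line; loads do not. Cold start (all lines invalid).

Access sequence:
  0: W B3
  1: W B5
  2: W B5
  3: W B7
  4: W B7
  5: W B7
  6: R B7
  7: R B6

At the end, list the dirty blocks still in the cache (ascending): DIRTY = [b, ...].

DIRTY = [5, 7]

0: W B3 → L0 miss [D]
1: W B5 → L2 miss [D]
2: W B5 → L2 hit [D]
3: W B7 → L1 miss [D]
4: W B7 → L1 hit [D]
5: W B7 → L1 hit [D]
6: R B7 → L1 hit [D]
7: R B6 → L0 miss wb→B3 [-]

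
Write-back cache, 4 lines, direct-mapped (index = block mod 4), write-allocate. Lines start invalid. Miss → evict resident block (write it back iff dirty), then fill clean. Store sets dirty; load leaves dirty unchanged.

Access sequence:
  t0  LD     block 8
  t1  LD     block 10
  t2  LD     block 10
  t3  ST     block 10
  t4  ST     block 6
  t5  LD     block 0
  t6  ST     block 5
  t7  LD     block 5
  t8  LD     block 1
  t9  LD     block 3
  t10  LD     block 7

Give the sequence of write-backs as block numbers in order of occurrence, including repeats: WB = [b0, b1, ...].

0: R B8 -> L0 miss  d=-]
1: R B10 -> L2 miss  d=-]
2: R B10 -> L2 hit  d=-]
3: W B10 -> L2 hit  d=D]
4: W B6 -> L2 miss wb->B10  d=D]
5: R B0 -> L0 miss  d=-]
6: W B5 -> L1 miss  d=D]
7: R B5 -> L1 hit  d=D]
8: R B1 -> L1 miss wb->B5  d=-]
9: R B3 -> L3 miss  d=-]
10: R B7 -> L3 miss  d=-]

WB = [10, 5]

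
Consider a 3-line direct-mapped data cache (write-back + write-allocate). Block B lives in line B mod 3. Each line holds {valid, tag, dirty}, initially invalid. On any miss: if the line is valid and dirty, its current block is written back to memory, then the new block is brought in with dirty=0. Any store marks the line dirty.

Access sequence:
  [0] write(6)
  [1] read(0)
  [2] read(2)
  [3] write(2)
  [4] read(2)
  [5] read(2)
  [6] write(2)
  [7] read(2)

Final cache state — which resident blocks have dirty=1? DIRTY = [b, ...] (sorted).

0: W B6 → L0 miss [D]
1: R B0 → L0 miss wb→B6 [-]
2: R B2 → L2 miss [-]
3: W B2 → L2 hit [D]
4: R B2 → L2 hit [D]
5: R B2 → L2 hit [D]
6: W B2 → L2 hit [D]
7: R B2 → L2 hit [D]

DIRTY = [2]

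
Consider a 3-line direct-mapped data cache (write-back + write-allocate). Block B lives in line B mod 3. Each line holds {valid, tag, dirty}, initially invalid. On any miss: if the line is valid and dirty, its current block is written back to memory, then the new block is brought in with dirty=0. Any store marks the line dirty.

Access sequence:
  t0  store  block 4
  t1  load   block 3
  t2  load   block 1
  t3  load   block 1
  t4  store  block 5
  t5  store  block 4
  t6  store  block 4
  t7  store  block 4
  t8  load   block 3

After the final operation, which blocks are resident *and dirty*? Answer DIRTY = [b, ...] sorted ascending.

DIRTY = [4, 5]

0: W B4 -> L1 miss  d=D]
1: R B3 -> L0 miss  d=-]
2: R B1 -> L1 miss wb->B4  d=-]
3: R B1 -> L1 hit  d=-]
4: W B5 -> L2 miss  d=D]
5: W B4 -> L1 miss  d=D]
6: W B4 -> L1 hit  d=D]
7: W B4 -> L1 hit  d=D]
8: R B3 -> L0 hit  d=-]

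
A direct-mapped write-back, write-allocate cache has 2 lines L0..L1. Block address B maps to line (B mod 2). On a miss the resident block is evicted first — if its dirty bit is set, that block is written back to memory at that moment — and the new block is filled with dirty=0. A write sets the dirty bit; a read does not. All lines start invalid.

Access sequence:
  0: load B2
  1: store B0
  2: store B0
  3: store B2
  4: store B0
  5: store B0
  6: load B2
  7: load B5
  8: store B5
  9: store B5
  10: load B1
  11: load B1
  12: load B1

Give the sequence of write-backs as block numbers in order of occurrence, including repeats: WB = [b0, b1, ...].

  0 | R B2 → L0 miss [-]
  1 | W B0 → L0 miss [D]
  2 | W B0 → L0 hit [D]
  3 | W B2 → L0 miss wb→B0 [D]
  4 | W B0 → L0 miss wb→B2 [D]
  5 | W B0 → L0 hit [D]
  6 | R B2 → L0 miss wb→B0 [-]
  7 | R B5 → L1 miss [-]
  8 | W B5 → L1 hit [D]
  9 | W B5 → L1 hit [D]
  10 | R B1 → L1 miss wb→B5 [-]
  11 | R B1 → L1 hit [-]
  12 | R B1 → L1 hit [-]

WB = [0, 2, 0, 5]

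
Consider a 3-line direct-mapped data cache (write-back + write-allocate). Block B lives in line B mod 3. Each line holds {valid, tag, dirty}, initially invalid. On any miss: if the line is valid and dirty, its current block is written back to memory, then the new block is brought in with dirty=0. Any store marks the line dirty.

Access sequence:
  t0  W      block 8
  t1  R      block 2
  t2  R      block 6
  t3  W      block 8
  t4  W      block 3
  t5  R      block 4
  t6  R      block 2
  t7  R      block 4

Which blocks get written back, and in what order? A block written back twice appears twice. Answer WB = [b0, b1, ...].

0: W B8 → L2 miss [D]
1: R B2 → L2 miss wb→B8 [-]
2: R B6 → L0 miss [-]
3: W B8 → L2 miss [D]
4: W B3 → L0 miss [D]
5: R B4 → L1 miss [-]
6: R B2 → L2 miss wb→B8 [-]
7: R B4 → L1 hit [-]

WB = [8, 8]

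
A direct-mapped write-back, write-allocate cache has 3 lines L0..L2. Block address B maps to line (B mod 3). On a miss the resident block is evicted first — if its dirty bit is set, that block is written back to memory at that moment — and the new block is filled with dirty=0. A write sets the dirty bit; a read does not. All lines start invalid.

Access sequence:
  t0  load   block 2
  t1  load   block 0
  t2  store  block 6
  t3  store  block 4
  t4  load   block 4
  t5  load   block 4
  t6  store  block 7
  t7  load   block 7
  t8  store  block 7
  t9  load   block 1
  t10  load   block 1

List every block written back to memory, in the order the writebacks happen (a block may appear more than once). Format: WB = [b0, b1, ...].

  0 | R B2 → L2 miss [-]
  1 | R B0 → L0 miss [-]
  2 | W B6 → L0 miss [D]
  3 | W B4 → L1 miss [D]
  4 | R B4 → L1 hit [D]
  5 | R B4 → L1 hit [D]
  6 | W B7 → L1 miss wb→B4 [D]
  7 | R B7 → L1 hit [D]
  8 | W B7 → L1 hit [D]
  9 | R B1 → L1 miss wb→B7 [-]
  10 | R B1 → L1 hit [-]

WB = [4, 7]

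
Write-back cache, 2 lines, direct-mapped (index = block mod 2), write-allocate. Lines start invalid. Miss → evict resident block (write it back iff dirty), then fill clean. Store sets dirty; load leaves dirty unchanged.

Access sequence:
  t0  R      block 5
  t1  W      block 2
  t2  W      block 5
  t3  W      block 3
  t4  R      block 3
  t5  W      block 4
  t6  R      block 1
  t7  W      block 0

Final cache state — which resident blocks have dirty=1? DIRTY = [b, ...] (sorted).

  0 | R B5 → L1 miss [-]
  1 | W B2 → L0 miss [D]
  2 | W B5 → L1 hit [D]
  3 | W B3 → L1 miss wb→B5 [D]
  4 | R B3 → L1 hit [D]
  5 | W B4 → L0 miss wb→B2 [D]
  6 | R B1 → L1 miss wb→B3 [-]
  7 | W B0 → L0 miss wb→B4 [D]

DIRTY = [0]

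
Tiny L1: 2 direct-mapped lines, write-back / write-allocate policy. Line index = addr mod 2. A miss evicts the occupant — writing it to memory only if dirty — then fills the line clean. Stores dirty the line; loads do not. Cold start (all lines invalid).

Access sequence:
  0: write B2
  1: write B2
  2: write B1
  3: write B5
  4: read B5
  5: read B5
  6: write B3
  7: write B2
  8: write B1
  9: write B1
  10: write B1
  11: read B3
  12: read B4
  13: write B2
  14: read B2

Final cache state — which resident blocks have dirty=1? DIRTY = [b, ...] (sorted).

DIRTY = [2]

0: W B2 → L0 miss [D]
1: W B2 → L0 hit [D]
2: W B1 → L1 miss [D]
3: W B5 → L1 miss wb→B1 [D]
4: R B5 → L1 hit [D]
5: R B5 → L1 hit [D]
6: W B3 → L1 miss wb→B5 [D]
7: W B2 → L0 hit [D]
8: W B1 → L1 miss wb→B3 [D]
9: W B1 → L1 hit [D]
10: W B1 → L1 hit [D]
11: R B3 → L1 miss wb→B1 [-]
12: R B4 → L0 miss wb→B2 [-]
13: W B2 → L0 miss [D]
14: R B2 → L0 hit [D]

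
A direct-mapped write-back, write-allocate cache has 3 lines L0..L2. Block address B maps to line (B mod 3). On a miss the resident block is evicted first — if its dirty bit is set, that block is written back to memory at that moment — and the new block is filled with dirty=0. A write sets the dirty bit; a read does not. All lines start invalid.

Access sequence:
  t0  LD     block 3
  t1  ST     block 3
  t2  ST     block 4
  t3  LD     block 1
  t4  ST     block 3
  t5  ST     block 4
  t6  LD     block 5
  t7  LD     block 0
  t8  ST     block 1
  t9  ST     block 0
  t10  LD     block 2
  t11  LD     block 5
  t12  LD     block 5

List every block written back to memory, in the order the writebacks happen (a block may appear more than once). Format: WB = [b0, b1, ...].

  0 | R B3 → L0 miss [-]
  1 | W B3 → L0 hit [D]
  2 | W B4 → L1 miss [D]
  3 | R B1 → L1 miss wb→B4 [-]
  4 | W B3 → L0 hit [D]
  5 | W B4 → L1 miss [D]
  6 | R B5 → L2 miss [-]
  7 | R B0 → L0 miss wb→B3 [-]
  8 | W B1 → L1 miss wb→B4 [D]
  9 | W B0 → L0 hit [D]
  10 | R B2 → L2 miss [-]
  11 | R B5 → L2 miss [-]
  12 | R B5 → L2 hit [-]

WB = [4, 3, 4]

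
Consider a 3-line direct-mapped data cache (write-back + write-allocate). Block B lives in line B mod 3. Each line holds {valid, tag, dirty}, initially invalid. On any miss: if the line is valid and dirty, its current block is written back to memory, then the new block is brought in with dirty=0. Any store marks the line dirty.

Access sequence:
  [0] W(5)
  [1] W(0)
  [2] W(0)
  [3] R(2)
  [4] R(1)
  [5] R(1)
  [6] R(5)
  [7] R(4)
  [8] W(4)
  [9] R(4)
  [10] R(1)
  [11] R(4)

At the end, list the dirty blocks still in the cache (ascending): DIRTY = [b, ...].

  0 | W B5 → L2 miss [D]
  1 | W B0 → L0 miss [D]
  2 | W B0 → L0 hit [D]
  3 | R B2 → L2 miss wb→B5 [-]
  4 | R B1 → L1 miss [-]
  5 | R B1 → L1 hit [-]
  6 | R B5 → L2 miss [-]
  7 | R B4 → L1 miss [-]
  8 | W B4 → L1 hit [D]
  9 | R B4 → L1 hit [D]
  10 | R B1 → L1 miss wb→B4 [-]
  11 | R B4 → L1 miss [-]

DIRTY = [0]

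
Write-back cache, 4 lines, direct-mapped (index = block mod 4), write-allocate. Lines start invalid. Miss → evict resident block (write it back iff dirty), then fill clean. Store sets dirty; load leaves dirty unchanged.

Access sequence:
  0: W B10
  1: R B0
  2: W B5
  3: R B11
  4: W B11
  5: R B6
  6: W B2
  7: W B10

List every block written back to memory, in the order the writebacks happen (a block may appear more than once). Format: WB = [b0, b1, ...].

  0 | W B10 → L2 miss [D]
  1 | R B0 → L0 miss [-]
  2 | W B5 → L1 miss [D]
  3 | R B11 → L3 miss [-]
  4 | W B11 → L3 hit [D]
  5 | R B6 → L2 miss wb→B10 [-]
  6 | W B2 → L2 miss [D]
  7 | W B10 → L2 miss wb→B2 [D]

WB = [10, 2]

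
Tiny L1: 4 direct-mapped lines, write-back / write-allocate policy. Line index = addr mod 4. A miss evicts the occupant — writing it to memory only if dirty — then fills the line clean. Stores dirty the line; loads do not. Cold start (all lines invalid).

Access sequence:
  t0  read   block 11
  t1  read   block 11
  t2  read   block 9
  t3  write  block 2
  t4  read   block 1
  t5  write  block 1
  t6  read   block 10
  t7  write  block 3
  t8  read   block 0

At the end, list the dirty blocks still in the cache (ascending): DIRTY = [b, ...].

DIRTY = [1, 3]

  0 | R B11 → L3 miss [-]
  1 | R B11 → L3 hit [-]
  2 | R B9 → L1 miss [-]
  3 | W B2 → L2 miss [D]
  4 | R B1 → L1 miss [-]
  5 | W B1 → L1 hit [D]
  6 | R B10 → L2 miss wb→B2 [-]
  7 | W B3 → L3 miss [D]
  8 | R B0 → L0 miss [-]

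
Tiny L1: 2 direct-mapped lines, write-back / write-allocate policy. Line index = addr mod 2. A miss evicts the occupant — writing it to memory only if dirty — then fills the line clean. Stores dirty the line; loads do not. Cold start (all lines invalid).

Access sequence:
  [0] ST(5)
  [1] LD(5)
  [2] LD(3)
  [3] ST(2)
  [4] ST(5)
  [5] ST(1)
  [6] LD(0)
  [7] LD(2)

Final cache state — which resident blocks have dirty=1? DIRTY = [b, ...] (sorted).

0: W B5 -> L1 miss  d=D]
1: R B5 -> L1 hit  d=D]
2: R B3 -> L1 miss wb->B5  d=-]
3: W B2 -> L0 miss  d=D]
4: W B5 -> L1 miss  d=D]
5: W B1 -> L1 miss wb->B5  d=D]
6: R B0 -> L0 miss wb->B2  d=-]
7: R B2 -> L0 miss  d=-]

DIRTY = [1]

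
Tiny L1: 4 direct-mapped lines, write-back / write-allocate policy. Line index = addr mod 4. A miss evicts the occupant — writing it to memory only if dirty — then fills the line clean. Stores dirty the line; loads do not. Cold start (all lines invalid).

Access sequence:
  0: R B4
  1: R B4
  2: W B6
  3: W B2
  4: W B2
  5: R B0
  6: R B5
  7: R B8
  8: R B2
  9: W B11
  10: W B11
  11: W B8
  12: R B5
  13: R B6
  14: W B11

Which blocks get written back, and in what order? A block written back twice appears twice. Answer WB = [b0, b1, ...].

WB = [6, 2]

0: R B4 → L0 miss [-]
1: R B4 → L0 hit [-]
2: W B6 → L2 miss [D]
3: W B2 → L2 miss wb→B6 [D]
4: W B2 → L2 hit [D]
5: R B0 → L0 miss [-]
6: R B5 → L1 miss [-]
7: R B8 → L0 miss [-]
8: R B2 → L2 hit [D]
9: W B11 → L3 miss [D]
10: W B11 → L3 hit [D]
11: W B8 → L0 hit [D]
12: R B5 → L1 hit [-]
13: R B6 → L2 miss wb→B2 [-]
14: W B11 → L3 hit [D]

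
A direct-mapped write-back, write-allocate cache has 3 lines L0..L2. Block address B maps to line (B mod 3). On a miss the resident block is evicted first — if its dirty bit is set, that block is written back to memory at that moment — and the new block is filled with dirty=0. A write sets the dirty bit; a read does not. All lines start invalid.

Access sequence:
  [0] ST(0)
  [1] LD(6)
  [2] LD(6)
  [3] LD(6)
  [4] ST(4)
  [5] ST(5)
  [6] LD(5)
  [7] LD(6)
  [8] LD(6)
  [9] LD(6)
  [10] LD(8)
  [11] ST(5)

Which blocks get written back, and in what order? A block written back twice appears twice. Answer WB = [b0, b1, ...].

WB = [0, 5]

0: W B0 -> L0 miss  d=D]
1: R B6 -> L0 miss wb->B0  d=-]
2: R B6 -> L0 hit  d=-]
3: R B6 -> L0 hit  d=-]
4: W B4 -> L1 miss  d=D]
5: W B5 -> L2 miss  d=D]
6: R B5 -> L2 hit  d=D]
7: R B6 -> L0 hit  d=-]
8: R B6 -> L0 hit  d=-]
9: R B6 -> L0 hit  d=-]
10: R B8 -> L2 miss wb->B5  d=-]
11: W B5 -> L2 miss  d=D]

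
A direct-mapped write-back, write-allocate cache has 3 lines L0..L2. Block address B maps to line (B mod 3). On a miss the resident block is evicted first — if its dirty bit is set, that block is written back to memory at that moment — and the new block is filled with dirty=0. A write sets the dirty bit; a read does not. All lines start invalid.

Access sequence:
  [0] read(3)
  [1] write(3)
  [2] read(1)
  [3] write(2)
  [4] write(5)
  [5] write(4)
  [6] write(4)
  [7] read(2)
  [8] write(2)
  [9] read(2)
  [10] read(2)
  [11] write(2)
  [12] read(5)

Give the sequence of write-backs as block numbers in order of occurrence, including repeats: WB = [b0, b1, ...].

WB = [2, 5, 2]

0: R B3 → L0 miss [-]
1: W B3 → L0 hit [D]
2: R B1 → L1 miss [-]
3: W B2 → L2 miss [D]
4: W B5 → L2 miss wb→B2 [D]
5: W B4 → L1 miss [D]
6: W B4 → L1 hit [D]
7: R B2 → L2 miss wb→B5 [-]
8: W B2 → L2 hit [D]
9: R B2 → L2 hit [D]
10: R B2 → L2 hit [D]
11: W B2 → L2 hit [D]
12: R B5 → L2 miss wb→B2 [-]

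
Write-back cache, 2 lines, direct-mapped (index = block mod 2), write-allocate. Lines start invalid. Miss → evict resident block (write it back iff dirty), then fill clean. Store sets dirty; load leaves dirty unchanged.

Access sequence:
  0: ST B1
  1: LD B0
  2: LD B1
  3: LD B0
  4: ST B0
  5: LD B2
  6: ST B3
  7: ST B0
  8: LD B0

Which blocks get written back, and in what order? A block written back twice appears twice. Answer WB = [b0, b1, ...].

WB = [0, 1]

  0 | W B1 → L1 miss [D]
  1 | R B0 → L0 miss [-]
  2 | R B1 → L1 hit [D]
  3 | R B0 → L0 hit [-]
  4 | W B0 → L0 hit [D]
  5 | R B2 → L0 miss wb→B0 [-]
  6 | W B3 → L1 miss wb→B1 [D]
  7 | W B0 → L0 miss [D]
  8 | R B0 → L0 hit [D]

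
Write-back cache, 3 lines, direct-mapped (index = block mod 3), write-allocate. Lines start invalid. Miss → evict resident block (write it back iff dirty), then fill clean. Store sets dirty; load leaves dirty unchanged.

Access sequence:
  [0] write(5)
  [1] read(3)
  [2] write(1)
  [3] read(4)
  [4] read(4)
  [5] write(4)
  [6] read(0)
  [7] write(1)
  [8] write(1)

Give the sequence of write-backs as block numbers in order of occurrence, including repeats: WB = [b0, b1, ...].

0: W B5 → L2 miss [D]
1: R B3 → L0 miss [-]
2: W B1 → L1 miss [D]
3: R B4 → L1 miss wb→B1 [-]
4: R B4 → L1 hit [-]
5: W B4 → L1 hit [D]
6: R B0 → L0 miss [-]
7: W B1 → L1 miss wb→B4 [D]
8: W B1 → L1 hit [D]

WB = [1, 4]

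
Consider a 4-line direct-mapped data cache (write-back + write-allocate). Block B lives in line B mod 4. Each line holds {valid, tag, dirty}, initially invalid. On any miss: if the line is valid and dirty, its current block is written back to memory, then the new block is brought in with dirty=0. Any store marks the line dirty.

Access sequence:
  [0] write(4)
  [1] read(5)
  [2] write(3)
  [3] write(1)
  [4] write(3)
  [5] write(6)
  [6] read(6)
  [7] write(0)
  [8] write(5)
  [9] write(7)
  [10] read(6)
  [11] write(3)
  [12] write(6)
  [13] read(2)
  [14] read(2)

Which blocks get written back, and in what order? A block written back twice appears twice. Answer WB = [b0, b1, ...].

0: W B4 → L0 miss [D]
1: R B5 → L1 miss [-]
2: W B3 → L3 miss [D]
3: W B1 → L1 miss [D]
4: W B3 → L3 hit [D]
5: W B6 → L2 miss [D]
6: R B6 → L2 hit [D]
7: W B0 → L0 miss wb→B4 [D]
8: W B5 → L1 miss wb→B1 [D]
9: W B7 → L3 miss wb→B3 [D]
10: R B6 → L2 hit [D]
11: W B3 → L3 miss wb→B7 [D]
12: W B6 → L2 hit [D]
13: R B2 → L2 miss wb→B6 [-]
14: R B2 → L2 hit [-]

WB = [4, 1, 3, 7, 6]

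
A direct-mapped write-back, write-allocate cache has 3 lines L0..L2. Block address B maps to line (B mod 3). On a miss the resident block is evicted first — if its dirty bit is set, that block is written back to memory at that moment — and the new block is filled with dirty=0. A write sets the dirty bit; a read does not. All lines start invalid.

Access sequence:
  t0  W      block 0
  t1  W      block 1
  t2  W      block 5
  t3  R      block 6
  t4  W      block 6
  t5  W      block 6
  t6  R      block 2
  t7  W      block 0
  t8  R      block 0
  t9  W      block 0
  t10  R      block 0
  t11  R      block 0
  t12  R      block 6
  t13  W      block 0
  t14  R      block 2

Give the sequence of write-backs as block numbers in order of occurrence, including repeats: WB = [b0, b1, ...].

WB = [0, 5, 6, 0]

0: W B0 → L0 miss [D]
1: W B1 → L1 miss [D]
2: W B5 → L2 miss [D]
3: R B6 → L0 miss wb→B0 [-]
4: W B6 → L0 hit [D]
5: W B6 → L0 hit [D]
6: R B2 → L2 miss wb→B5 [-]
7: W B0 → L0 miss wb→B6 [D]
8: R B0 → L0 hit [D]
9: W B0 → L0 hit [D]
10: R B0 → L0 hit [D]
11: R B0 → L0 hit [D]
12: R B6 → L0 miss wb→B0 [-]
13: W B0 → L0 miss [D]
14: R B2 → L2 hit [-]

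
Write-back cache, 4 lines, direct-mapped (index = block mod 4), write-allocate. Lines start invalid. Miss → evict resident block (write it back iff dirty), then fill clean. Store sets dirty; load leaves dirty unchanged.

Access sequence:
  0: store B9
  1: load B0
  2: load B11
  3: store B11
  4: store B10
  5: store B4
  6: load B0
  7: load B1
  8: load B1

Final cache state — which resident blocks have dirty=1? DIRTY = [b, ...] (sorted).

DIRTY = [10, 11]

  0 | W B9 → L1 miss [D]
  1 | R B0 → L0 miss [-]
  2 | R B11 → L3 miss [-]
  3 | W B11 → L3 hit [D]
  4 | W B10 → L2 miss [D]
  5 | W B4 → L0 miss [D]
  6 | R B0 → L0 miss wb→B4 [-]
  7 | R B1 → L1 miss wb→B9 [-]
  8 | R B1 → L1 hit [-]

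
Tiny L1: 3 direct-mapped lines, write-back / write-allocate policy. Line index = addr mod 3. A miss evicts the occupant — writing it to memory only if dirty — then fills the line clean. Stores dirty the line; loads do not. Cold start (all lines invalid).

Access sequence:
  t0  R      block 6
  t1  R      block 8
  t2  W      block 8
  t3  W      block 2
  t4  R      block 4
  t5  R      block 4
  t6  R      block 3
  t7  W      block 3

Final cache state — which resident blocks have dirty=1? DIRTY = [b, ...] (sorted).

  0 | R B6 → L0 miss [-]
  1 | R B8 → L2 miss [-]
  2 | W B8 → L2 hit [D]
  3 | W B2 → L2 miss wb→B8 [D]
  4 | R B4 → L1 miss [-]
  5 | R B4 → L1 hit [-]
  6 | R B3 → L0 miss [-]
  7 | W B3 → L0 hit [D]

DIRTY = [2, 3]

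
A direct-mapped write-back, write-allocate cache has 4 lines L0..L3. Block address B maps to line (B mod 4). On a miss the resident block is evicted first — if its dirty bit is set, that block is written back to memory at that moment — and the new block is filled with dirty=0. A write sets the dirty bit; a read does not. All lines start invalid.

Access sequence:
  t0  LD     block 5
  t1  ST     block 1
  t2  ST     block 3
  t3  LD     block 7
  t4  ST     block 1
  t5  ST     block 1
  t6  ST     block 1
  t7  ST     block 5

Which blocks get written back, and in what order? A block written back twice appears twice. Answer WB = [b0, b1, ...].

  0 | R B5 → L1 miss [-]
  1 | W B1 → L1 miss [D]
  2 | W B3 → L3 miss [D]
  3 | R B7 → L3 miss wb→B3 [-]
  4 | W B1 → L1 hit [D]
  5 | W B1 → L1 hit [D]
  6 | W B1 → L1 hit [D]
  7 | W B5 → L1 miss wb→B1 [D]

WB = [3, 1]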